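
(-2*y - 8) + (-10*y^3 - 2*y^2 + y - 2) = -10*y^3 - 2*y^2 - y - 10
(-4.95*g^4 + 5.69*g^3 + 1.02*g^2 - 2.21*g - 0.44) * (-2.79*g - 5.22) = 13.8105*g^5 + 9.9639*g^4 - 32.5476*g^3 + 0.8415*g^2 + 12.7638*g + 2.2968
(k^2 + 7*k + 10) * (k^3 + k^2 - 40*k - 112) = k^5 + 8*k^4 - 23*k^3 - 382*k^2 - 1184*k - 1120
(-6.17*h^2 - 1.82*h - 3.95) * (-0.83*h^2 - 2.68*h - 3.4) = 5.1211*h^4 + 18.0462*h^3 + 29.1341*h^2 + 16.774*h + 13.43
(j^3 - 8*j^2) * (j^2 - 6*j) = j^5 - 14*j^4 + 48*j^3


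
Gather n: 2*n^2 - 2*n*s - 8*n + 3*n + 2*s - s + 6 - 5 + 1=2*n^2 + n*(-2*s - 5) + s + 2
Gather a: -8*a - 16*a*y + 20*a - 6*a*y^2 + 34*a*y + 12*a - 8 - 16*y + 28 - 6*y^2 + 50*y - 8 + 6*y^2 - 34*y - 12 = a*(-6*y^2 + 18*y + 24)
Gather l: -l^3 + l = -l^3 + l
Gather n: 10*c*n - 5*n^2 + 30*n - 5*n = -5*n^2 + n*(10*c + 25)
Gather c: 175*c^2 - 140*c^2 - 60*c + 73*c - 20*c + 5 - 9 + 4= 35*c^2 - 7*c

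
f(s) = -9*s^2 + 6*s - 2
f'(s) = 6 - 18*s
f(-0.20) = -3.56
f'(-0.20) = 9.60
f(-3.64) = -143.09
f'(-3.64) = 71.52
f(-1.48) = -30.59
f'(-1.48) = 32.64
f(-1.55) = -32.92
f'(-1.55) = 33.90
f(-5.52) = -309.35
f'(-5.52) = 105.36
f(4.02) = -123.32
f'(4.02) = -66.36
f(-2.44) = -70.22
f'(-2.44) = 49.92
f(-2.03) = -51.27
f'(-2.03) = 42.54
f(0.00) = -2.00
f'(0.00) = 6.00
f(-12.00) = -1370.00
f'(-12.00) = 222.00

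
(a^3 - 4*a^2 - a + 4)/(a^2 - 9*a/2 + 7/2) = 2*(a^2 - 3*a - 4)/(2*a - 7)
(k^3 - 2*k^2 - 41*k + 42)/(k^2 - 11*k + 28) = (k^2 + 5*k - 6)/(k - 4)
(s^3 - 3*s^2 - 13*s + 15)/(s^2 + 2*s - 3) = s - 5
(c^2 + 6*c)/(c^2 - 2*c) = (c + 6)/(c - 2)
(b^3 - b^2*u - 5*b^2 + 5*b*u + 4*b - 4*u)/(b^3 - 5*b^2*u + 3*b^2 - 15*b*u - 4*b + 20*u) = (-b^2 + b*u + 4*b - 4*u)/(-b^2 + 5*b*u - 4*b + 20*u)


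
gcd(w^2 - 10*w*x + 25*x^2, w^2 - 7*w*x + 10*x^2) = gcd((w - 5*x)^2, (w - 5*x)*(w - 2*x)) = -w + 5*x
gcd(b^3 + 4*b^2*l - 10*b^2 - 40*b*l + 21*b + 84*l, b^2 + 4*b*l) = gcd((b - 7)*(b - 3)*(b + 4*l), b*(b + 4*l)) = b + 4*l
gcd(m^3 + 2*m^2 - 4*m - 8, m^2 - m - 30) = 1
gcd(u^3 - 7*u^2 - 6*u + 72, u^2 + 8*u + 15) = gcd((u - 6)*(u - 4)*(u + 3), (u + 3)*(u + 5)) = u + 3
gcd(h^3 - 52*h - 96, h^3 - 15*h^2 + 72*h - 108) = 1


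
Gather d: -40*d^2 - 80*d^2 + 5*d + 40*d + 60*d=-120*d^2 + 105*d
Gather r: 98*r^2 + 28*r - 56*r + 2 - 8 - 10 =98*r^2 - 28*r - 16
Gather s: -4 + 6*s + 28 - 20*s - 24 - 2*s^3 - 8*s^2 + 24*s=-2*s^3 - 8*s^2 + 10*s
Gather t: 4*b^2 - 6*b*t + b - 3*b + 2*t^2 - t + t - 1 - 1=4*b^2 - 6*b*t - 2*b + 2*t^2 - 2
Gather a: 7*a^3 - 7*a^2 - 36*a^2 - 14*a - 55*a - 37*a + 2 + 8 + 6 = 7*a^3 - 43*a^2 - 106*a + 16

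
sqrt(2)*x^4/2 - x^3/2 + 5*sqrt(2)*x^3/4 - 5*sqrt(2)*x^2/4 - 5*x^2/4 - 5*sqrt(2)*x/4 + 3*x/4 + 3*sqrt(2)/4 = (x - 1/2)*(x + 3)*(x - sqrt(2))*(sqrt(2)*x/2 + 1/2)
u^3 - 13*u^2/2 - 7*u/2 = u*(u - 7)*(u + 1/2)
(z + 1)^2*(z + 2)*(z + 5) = z^4 + 9*z^3 + 25*z^2 + 27*z + 10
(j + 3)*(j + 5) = j^2 + 8*j + 15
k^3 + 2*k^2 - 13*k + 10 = (k - 2)*(k - 1)*(k + 5)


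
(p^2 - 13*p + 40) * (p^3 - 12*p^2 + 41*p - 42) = p^5 - 25*p^4 + 237*p^3 - 1055*p^2 + 2186*p - 1680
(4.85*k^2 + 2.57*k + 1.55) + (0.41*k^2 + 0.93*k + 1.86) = 5.26*k^2 + 3.5*k + 3.41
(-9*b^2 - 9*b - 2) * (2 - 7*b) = 63*b^3 + 45*b^2 - 4*b - 4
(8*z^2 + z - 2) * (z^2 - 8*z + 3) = 8*z^4 - 63*z^3 + 14*z^2 + 19*z - 6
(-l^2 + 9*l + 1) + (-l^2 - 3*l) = -2*l^2 + 6*l + 1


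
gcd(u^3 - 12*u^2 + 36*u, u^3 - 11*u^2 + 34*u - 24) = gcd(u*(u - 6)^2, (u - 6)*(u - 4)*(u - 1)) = u - 6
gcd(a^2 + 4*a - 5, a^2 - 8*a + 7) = a - 1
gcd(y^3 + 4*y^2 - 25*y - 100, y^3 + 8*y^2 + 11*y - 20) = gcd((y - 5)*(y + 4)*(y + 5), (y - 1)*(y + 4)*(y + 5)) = y^2 + 9*y + 20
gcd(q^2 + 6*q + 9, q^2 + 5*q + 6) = q + 3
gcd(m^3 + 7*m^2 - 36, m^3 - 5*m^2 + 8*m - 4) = m - 2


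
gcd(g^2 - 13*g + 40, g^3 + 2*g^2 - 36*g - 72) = 1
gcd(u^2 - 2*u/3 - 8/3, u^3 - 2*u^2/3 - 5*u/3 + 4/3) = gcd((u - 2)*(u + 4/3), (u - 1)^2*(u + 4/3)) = u + 4/3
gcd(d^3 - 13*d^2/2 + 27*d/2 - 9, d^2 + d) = 1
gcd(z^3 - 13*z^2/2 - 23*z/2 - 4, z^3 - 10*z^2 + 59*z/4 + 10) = z^2 - 15*z/2 - 4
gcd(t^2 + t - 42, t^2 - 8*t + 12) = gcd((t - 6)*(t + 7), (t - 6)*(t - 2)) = t - 6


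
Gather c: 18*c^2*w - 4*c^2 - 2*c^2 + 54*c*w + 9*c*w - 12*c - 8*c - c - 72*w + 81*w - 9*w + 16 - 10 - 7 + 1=c^2*(18*w - 6) + c*(63*w - 21)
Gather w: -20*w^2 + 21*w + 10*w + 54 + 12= -20*w^2 + 31*w + 66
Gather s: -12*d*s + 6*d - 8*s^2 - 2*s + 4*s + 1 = 6*d - 8*s^2 + s*(2 - 12*d) + 1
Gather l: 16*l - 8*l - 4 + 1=8*l - 3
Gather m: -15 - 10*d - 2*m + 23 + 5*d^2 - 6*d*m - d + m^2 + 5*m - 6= 5*d^2 - 11*d + m^2 + m*(3 - 6*d) + 2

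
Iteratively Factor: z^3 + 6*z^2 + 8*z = (z + 4)*(z^2 + 2*z) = z*(z + 4)*(z + 2)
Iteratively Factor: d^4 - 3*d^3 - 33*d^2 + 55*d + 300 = (d - 5)*(d^3 + 2*d^2 - 23*d - 60) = (d - 5)^2*(d^2 + 7*d + 12) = (d - 5)^2*(d + 4)*(d + 3)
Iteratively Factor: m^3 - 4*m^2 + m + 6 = (m - 3)*(m^2 - m - 2) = (m - 3)*(m - 2)*(m + 1)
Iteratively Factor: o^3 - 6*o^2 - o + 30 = (o - 5)*(o^2 - o - 6) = (o - 5)*(o - 3)*(o + 2)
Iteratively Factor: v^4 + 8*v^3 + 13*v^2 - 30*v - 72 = (v + 4)*(v^3 + 4*v^2 - 3*v - 18) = (v - 2)*(v + 4)*(v^2 + 6*v + 9) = (v - 2)*(v + 3)*(v + 4)*(v + 3)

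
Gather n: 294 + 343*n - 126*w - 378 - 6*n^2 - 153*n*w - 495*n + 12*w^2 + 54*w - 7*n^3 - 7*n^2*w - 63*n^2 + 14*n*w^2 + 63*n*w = -7*n^3 + n^2*(-7*w - 69) + n*(14*w^2 - 90*w - 152) + 12*w^2 - 72*w - 84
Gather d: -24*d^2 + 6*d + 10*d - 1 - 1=-24*d^2 + 16*d - 2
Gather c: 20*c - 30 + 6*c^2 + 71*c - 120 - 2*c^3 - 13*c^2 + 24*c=-2*c^3 - 7*c^2 + 115*c - 150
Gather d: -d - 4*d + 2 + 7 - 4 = 5 - 5*d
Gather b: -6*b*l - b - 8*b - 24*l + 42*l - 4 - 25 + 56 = b*(-6*l - 9) + 18*l + 27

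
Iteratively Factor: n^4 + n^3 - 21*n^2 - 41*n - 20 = (n - 5)*(n^3 + 6*n^2 + 9*n + 4) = (n - 5)*(n + 1)*(n^2 + 5*n + 4) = (n - 5)*(n + 1)^2*(n + 4)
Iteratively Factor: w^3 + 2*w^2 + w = (w + 1)*(w^2 + w) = (w + 1)^2*(w)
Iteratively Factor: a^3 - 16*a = (a + 4)*(a^2 - 4*a) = (a - 4)*(a + 4)*(a)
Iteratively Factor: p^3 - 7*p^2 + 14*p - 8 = (p - 4)*(p^2 - 3*p + 2) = (p - 4)*(p - 1)*(p - 2)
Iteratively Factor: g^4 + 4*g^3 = (g)*(g^3 + 4*g^2) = g^2*(g^2 + 4*g) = g^2*(g + 4)*(g)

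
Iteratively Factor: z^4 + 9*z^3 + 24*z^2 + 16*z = (z + 4)*(z^3 + 5*z^2 + 4*z) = (z + 4)^2*(z^2 + z) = z*(z + 4)^2*(z + 1)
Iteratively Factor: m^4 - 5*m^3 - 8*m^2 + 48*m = (m - 4)*(m^3 - m^2 - 12*m) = m*(m - 4)*(m^2 - m - 12) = m*(m - 4)^2*(m + 3)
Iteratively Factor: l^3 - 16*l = (l)*(l^2 - 16) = l*(l - 4)*(l + 4)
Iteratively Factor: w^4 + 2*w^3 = (w)*(w^3 + 2*w^2) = w^2*(w^2 + 2*w) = w^2*(w + 2)*(w)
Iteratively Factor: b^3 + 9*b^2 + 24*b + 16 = (b + 4)*(b^2 + 5*b + 4) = (b + 1)*(b + 4)*(b + 4)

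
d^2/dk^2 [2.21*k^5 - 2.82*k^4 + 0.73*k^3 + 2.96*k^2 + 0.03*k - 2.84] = 44.2*k^3 - 33.84*k^2 + 4.38*k + 5.92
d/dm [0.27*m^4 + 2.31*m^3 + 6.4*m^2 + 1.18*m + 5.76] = 1.08*m^3 + 6.93*m^2 + 12.8*m + 1.18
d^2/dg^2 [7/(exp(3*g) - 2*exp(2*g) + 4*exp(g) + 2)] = 7*((-9*exp(2*g) + 8*exp(g) - 4)*(exp(3*g) - 2*exp(2*g) + 4*exp(g) + 2) + 2*(3*exp(2*g) - 4*exp(g) + 4)^2*exp(g))*exp(g)/(exp(3*g) - 2*exp(2*g) + 4*exp(g) + 2)^3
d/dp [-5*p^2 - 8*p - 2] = -10*p - 8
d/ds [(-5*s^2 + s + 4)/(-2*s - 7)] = (10*s^2 + 70*s + 1)/(4*s^2 + 28*s + 49)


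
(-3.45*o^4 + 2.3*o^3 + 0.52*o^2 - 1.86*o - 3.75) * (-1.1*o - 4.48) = 3.795*o^5 + 12.926*o^4 - 10.876*o^3 - 0.2836*o^2 + 12.4578*o + 16.8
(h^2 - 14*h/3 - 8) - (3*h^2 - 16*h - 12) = -2*h^2 + 34*h/3 + 4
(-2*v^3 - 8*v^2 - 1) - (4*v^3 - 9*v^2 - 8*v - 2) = -6*v^3 + v^2 + 8*v + 1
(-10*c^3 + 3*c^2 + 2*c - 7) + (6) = -10*c^3 + 3*c^2 + 2*c - 1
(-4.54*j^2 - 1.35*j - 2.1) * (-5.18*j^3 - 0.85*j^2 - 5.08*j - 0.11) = 23.5172*j^5 + 10.852*j^4 + 35.0887*j^3 + 9.1424*j^2 + 10.8165*j + 0.231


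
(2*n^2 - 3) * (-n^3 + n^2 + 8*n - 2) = -2*n^5 + 2*n^4 + 19*n^3 - 7*n^2 - 24*n + 6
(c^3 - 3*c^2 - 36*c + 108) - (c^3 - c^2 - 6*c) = -2*c^2 - 30*c + 108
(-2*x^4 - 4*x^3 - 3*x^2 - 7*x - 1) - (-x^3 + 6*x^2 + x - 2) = -2*x^4 - 3*x^3 - 9*x^2 - 8*x + 1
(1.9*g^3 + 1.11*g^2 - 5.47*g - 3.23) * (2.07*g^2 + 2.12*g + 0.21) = 3.933*g^5 + 6.3257*g^4 - 8.5707*g^3 - 18.0494*g^2 - 7.9963*g - 0.6783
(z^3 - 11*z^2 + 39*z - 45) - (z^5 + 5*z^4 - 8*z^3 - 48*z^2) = -z^5 - 5*z^4 + 9*z^3 + 37*z^2 + 39*z - 45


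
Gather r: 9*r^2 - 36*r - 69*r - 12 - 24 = 9*r^2 - 105*r - 36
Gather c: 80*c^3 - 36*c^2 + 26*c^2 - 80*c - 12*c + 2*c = 80*c^3 - 10*c^2 - 90*c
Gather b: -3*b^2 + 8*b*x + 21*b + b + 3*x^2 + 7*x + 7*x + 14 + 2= -3*b^2 + b*(8*x + 22) + 3*x^2 + 14*x + 16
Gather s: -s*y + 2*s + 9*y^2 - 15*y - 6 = s*(2 - y) + 9*y^2 - 15*y - 6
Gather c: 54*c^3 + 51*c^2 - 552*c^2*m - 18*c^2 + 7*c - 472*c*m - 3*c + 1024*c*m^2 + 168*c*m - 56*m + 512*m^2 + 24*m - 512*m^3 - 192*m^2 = 54*c^3 + c^2*(33 - 552*m) + c*(1024*m^2 - 304*m + 4) - 512*m^3 + 320*m^2 - 32*m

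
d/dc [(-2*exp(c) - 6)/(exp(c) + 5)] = -4*exp(c)/(exp(c) + 5)^2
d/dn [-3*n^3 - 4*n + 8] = -9*n^2 - 4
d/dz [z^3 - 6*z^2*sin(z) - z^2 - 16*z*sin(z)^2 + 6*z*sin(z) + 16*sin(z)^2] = -6*z^2*cos(z) + 3*z^2 - 12*z*sin(z) - 16*z*sin(2*z) + 6*z*cos(z) - 2*z - 16*sin(z)^2 + 6*sin(z) + 16*sin(2*z)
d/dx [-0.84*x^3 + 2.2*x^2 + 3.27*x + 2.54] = -2.52*x^2 + 4.4*x + 3.27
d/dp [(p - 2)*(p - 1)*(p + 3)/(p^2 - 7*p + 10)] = (p^2 - 10*p - 7)/(p^2 - 10*p + 25)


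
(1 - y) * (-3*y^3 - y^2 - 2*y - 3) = 3*y^4 - 2*y^3 + y^2 + y - 3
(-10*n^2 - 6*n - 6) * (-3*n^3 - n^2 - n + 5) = 30*n^5 + 28*n^4 + 34*n^3 - 38*n^2 - 24*n - 30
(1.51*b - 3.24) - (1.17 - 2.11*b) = 3.62*b - 4.41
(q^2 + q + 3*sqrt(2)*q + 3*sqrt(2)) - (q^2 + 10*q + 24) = -9*q + 3*sqrt(2)*q - 24 + 3*sqrt(2)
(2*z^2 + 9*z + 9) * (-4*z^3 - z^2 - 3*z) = -8*z^5 - 38*z^4 - 51*z^3 - 36*z^2 - 27*z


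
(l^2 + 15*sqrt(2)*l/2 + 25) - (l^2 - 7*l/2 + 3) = 7*l/2 + 15*sqrt(2)*l/2 + 22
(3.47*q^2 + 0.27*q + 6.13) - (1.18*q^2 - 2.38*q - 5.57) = 2.29*q^2 + 2.65*q + 11.7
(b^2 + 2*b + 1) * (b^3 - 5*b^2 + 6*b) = b^5 - 3*b^4 - 3*b^3 + 7*b^2 + 6*b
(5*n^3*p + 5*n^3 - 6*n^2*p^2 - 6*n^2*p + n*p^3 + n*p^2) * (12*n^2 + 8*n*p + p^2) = 60*n^5*p + 60*n^5 - 32*n^4*p^2 - 32*n^4*p - 31*n^3*p^3 - 31*n^3*p^2 + 2*n^2*p^4 + 2*n^2*p^3 + n*p^5 + n*p^4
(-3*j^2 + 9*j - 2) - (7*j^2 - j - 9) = -10*j^2 + 10*j + 7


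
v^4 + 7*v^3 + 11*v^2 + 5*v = v*(v + 1)^2*(v + 5)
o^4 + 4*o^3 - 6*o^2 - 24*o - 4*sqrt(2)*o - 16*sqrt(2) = (o + 4)*(o - 2*sqrt(2))*(o + sqrt(2))^2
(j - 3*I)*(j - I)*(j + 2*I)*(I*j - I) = I*j^4 + 2*j^3 - I*j^3 - 2*j^2 + 5*I*j^2 + 6*j - 5*I*j - 6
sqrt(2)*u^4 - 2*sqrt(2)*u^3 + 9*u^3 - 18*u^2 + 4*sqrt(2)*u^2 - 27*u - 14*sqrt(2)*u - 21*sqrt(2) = (u - 3)*(u + sqrt(2))*(u + 7*sqrt(2)/2)*(sqrt(2)*u + sqrt(2))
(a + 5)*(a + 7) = a^2 + 12*a + 35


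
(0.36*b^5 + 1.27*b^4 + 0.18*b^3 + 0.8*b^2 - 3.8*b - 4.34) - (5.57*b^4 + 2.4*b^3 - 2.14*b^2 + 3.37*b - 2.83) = 0.36*b^5 - 4.3*b^4 - 2.22*b^3 + 2.94*b^2 - 7.17*b - 1.51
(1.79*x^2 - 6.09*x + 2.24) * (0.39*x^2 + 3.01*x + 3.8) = 0.6981*x^4 + 3.0128*x^3 - 10.6553*x^2 - 16.3996*x + 8.512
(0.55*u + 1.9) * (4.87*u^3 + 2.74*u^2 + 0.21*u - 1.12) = 2.6785*u^4 + 10.76*u^3 + 5.3215*u^2 - 0.217*u - 2.128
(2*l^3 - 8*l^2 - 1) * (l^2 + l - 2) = 2*l^5 - 6*l^4 - 12*l^3 + 15*l^2 - l + 2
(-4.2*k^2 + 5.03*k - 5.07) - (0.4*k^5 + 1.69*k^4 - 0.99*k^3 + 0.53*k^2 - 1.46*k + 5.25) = -0.4*k^5 - 1.69*k^4 + 0.99*k^3 - 4.73*k^2 + 6.49*k - 10.32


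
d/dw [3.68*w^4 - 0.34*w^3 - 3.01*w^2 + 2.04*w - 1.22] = 14.72*w^3 - 1.02*w^2 - 6.02*w + 2.04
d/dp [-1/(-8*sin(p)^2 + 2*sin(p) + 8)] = (1 - 8*sin(p))*cos(p)/(2*(sin(p) + 4*cos(p)^2)^2)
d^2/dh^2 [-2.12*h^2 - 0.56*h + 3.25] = -4.24000000000000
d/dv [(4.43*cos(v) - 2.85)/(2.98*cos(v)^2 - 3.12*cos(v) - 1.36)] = (13.2014*cos(v)^2 - 16.986*cos(v) + 14.9168)*sin(v)/(8.8804*cos(v)^4 - 18.5952*cos(v)^3 + 1.6288*cos(v)^2 + 8.4864*cos(v) + 1.8496)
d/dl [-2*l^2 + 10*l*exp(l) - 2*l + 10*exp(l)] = 10*l*exp(l) - 4*l + 20*exp(l) - 2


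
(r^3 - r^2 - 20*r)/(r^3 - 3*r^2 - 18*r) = (-r^2 + r + 20)/(-r^2 + 3*r + 18)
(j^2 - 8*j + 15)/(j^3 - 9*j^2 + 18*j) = (j - 5)/(j*(j - 6))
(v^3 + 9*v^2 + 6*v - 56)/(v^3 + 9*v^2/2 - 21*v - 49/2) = 2*(v^2 + 2*v - 8)/(2*v^2 - 5*v - 7)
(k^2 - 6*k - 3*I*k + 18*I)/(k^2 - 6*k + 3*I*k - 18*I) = (k - 3*I)/(k + 3*I)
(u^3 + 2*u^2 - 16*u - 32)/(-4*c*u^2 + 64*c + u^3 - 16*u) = (u + 2)/(-4*c + u)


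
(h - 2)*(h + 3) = h^2 + h - 6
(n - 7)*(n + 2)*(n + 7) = n^3 + 2*n^2 - 49*n - 98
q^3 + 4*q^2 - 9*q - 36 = (q - 3)*(q + 3)*(q + 4)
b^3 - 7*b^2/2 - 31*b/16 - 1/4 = (b - 4)*(b + 1/4)^2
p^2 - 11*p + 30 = (p - 6)*(p - 5)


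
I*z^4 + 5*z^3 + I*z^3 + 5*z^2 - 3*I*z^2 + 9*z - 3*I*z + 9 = (z - 3*I)^2*(z + I)*(I*z + I)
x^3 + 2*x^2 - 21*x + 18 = (x - 3)*(x - 1)*(x + 6)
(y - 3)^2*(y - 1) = y^3 - 7*y^2 + 15*y - 9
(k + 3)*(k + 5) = k^2 + 8*k + 15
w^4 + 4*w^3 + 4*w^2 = w^2*(w + 2)^2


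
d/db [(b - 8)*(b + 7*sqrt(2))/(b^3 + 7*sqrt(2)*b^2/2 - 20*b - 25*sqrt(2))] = 2*(-2*(b - 8)*(b + 7*sqrt(2))*(3*b^2 + 7*sqrt(2)*b - 20) + (2*b - 8 + 7*sqrt(2))*(2*b^3 + 7*sqrt(2)*b^2 - 40*b - 50*sqrt(2)))/(2*b^3 + 7*sqrt(2)*b^2 - 40*b - 50*sqrt(2))^2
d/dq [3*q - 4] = 3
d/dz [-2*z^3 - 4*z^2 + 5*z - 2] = -6*z^2 - 8*z + 5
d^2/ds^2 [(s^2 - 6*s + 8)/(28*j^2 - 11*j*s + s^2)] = 2*((11*j - 2*s)^2*(s^2 - 6*s + 8) + (28*j^2 - 11*j*s + s^2)^2 + (28*j^2 - 11*j*s + s^2)*(-s^2 + 6*s + 2*(11*j - 2*s)*(s - 3) - 8))/(28*j^2 - 11*j*s + s^2)^3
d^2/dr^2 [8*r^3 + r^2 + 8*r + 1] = 48*r + 2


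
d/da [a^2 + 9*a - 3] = 2*a + 9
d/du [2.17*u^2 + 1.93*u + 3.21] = 4.34*u + 1.93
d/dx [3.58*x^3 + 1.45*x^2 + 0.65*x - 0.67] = 10.74*x^2 + 2.9*x + 0.65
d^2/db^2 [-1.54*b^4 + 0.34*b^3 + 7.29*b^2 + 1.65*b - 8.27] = -18.48*b^2 + 2.04*b + 14.58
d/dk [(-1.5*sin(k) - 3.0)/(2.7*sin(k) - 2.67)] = 12.105*cos(k)/(2.7*sin(k) - 2.67)^2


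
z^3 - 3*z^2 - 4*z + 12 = (z - 3)*(z - 2)*(z + 2)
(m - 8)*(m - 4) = m^2 - 12*m + 32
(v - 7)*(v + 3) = v^2 - 4*v - 21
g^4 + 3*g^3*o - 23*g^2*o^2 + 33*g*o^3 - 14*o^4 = (g - 2*o)*(g - o)^2*(g + 7*o)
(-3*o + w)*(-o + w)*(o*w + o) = 3*o^3*w + 3*o^3 - 4*o^2*w^2 - 4*o^2*w + o*w^3 + o*w^2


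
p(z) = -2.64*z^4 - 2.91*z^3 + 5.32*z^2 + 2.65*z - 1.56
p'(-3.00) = 177.28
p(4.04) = -799.19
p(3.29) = -348.19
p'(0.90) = -2.54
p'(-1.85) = 19.95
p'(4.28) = -939.66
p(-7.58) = -7163.89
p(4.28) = -1006.80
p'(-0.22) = -0.00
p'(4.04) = -793.17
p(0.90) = 1.28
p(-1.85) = -0.75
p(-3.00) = -96.90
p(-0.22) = -1.86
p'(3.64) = -583.58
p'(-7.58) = 4019.49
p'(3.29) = -432.89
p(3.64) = -525.23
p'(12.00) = -19374.47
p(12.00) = -58975.20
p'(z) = -10.56*z^3 - 8.73*z^2 + 10.64*z + 2.65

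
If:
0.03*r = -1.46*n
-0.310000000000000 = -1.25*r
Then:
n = -0.01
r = 0.25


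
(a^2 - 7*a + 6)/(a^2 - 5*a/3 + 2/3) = 3*(a - 6)/(3*a - 2)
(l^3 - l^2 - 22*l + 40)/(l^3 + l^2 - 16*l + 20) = (l - 4)/(l - 2)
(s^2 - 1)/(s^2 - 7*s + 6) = (s + 1)/(s - 6)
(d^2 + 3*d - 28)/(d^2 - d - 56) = (d - 4)/(d - 8)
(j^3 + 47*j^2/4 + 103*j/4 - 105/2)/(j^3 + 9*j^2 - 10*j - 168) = (j - 5/4)/(j - 4)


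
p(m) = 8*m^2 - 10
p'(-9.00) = -144.00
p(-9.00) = 638.00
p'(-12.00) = -192.00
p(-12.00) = 1142.00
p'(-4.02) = -64.32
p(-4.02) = 119.28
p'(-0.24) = -3.84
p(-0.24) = -9.54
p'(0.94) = 15.04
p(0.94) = -2.93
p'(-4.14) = -66.24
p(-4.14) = 127.12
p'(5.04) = 80.64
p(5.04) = 193.21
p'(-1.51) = -24.16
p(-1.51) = 8.24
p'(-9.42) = -150.72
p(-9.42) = 699.89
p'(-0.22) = -3.52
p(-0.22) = -9.61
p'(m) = 16*m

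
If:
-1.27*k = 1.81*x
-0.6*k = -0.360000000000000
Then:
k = 0.60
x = -0.42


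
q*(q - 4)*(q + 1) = q^3 - 3*q^2 - 4*q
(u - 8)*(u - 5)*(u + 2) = u^3 - 11*u^2 + 14*u + 80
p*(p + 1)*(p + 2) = p^3 + 3*p^2 + 2*p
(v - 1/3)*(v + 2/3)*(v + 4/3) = v^3 + 5*v^2/3 + 2*v/9 - 8/27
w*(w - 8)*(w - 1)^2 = w^4 - 10*w^3 + 17*w^2 - 8*w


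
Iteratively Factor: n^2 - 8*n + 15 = (n - 5)*(n - 3)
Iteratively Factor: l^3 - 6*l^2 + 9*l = (l - 3)*(l^2 - 3*l) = l*(l - 3)*(l - 3)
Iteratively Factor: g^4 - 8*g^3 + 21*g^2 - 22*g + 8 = (g - 2)*(g^3 - 6*g^2 + 9*g - 4) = (g - 4)*(g - 2)*(g^2 - 2*g + 1) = (g - 4)*(g - 2)*(g - 1)*(g - 1)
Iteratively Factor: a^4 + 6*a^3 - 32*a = (a + 4)*(a^3 + 2*a^2 - 8*a) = a*(a + 4)*(a^2 + 2*a - 8) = a*(a + 4)^2*(a - 2)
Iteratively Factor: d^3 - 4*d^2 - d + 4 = (d - 1)*(d^2 - 3*d - 4) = (d - 1)*(d + 1)*(d - 4)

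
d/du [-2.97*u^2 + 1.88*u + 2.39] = 1.88 - 5.94*u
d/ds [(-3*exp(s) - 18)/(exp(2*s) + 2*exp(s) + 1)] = 3*(exp(s) + 11)*exp(s)/(exp(3*s) + 3*exp(2*s) + 3*exp(s) + 1)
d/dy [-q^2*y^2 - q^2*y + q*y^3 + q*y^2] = q*(-2*q*y - q + 3*y^2 + 2*y)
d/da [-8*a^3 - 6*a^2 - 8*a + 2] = -24*a^2 - 12*a - 8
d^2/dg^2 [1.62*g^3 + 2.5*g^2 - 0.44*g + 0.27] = 9.72*g + 5.0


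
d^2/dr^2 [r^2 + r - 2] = 2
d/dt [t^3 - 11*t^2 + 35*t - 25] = 3*t^2 - 22*t + 35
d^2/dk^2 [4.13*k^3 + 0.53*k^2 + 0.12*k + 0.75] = 24.78*k + 1.06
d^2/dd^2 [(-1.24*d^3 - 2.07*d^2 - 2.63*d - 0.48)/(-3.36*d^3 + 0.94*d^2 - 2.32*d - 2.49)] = (-2.8421709430404e-14*d^7 + 54.5717760000001*d^6 + 120.1536*d^5 - 206.119872*d^4 - 274.888248*d^3 - 166.998996*d^2 + 52.687476*d + 2.696526)/(37.933056*d^9 - 31.836672*d^8 + 87.482304*d^7 + 39.5378*d^6 + 13.217952*d^5 + 107.882412*d^4 + 42.403024*d^3 + 22.722246*d^2 + 43.152696*d + 15.438249)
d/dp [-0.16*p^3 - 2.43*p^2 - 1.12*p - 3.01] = -0.48*p^2 - 4.86*p - 1.12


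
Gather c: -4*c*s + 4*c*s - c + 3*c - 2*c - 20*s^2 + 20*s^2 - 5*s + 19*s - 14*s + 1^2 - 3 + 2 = 0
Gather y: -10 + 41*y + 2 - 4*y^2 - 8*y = -4*y^2 + 33*y - 8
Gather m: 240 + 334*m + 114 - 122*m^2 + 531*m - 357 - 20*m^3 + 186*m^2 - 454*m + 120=-20*m^3 + 64*m^2 + 411*m + 117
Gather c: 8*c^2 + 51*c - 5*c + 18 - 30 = 8*c^2 + 46*c - 12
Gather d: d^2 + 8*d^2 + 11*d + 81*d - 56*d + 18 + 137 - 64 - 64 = 9*d^2 + 36*d + 27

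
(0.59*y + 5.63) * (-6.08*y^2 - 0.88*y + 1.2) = -3.5872*y^3 - 34.7496*y^2 - 4.2464*y + 6.756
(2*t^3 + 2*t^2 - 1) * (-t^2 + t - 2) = -2*t^5 - 2*t^3 - 3*t^2 - t + 2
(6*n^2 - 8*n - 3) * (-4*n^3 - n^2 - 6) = -24*n^5 + 26*n^4 + 20*n^3 - 33*n^2 + 48*n + 18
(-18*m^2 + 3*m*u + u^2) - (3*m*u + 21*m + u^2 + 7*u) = -18*m^2 - 21*m - 7*u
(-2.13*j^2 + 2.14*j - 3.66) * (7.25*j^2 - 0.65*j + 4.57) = -15.4425*j^4 + 16.8995*j^3 - 37.6601*j^2 + 12.1588*j - 16.7262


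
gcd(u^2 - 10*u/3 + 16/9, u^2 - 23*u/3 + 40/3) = u - 8/3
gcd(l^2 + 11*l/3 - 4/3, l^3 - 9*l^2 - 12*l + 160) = l + 4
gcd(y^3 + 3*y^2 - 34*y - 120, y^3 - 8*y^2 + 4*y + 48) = y - 6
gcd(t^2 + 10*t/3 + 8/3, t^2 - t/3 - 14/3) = t + 2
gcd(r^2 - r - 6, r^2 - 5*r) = 1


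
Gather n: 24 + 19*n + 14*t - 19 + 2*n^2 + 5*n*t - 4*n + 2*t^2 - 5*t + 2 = 2*n^2 + n*(5*t + 15) + 2*t^2 + 9*t + 7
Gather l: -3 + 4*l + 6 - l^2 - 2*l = -l^2 + 2*l + 3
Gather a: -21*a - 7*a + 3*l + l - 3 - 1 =-28*a + 4*l - 4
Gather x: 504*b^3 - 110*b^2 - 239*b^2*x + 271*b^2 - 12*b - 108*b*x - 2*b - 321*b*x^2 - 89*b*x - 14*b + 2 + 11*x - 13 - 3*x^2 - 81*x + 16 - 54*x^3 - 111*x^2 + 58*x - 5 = 504*b^3 + 161*b^2 - 28*b - 54*x^3 + x^2*(-321*b - 114) + x*(-239*b^2 - 197*b - 12)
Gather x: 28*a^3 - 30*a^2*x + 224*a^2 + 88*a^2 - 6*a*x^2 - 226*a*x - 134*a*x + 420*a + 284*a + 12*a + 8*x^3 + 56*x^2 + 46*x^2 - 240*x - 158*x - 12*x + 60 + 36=28*a^3 + 312*a^2 + 716*a + 8*x^3 + x^2*(102 - 6*a) + x*(-30*a^2 - 360*a - 410) + 96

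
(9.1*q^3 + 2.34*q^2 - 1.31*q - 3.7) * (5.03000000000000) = 45.773*q^3 + 11.7702*q^2 - 6.5893*q - 18.611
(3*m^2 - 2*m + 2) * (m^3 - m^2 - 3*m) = 3*m^5 - 5*m^4 - 5*m^3 + 4*m^2 - 6*m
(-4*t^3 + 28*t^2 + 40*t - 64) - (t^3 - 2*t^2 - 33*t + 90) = -5*t^3 + 30*t^2 + 73*t - 154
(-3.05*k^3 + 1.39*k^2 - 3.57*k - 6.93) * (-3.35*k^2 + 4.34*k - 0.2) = 10.2175*k^5 - 17.8935*k^4 + 18.6021*k^3 + 7.4437*k^2 - 29.3622*k + 1.386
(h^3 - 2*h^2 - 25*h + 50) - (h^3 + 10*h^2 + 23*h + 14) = -12*h^2 - 48*h + 36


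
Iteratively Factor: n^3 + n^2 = (n)*(n^2 + n) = n^2*(n + 1)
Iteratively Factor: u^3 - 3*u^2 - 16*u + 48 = (u + 4)*(u^2 - 7*u + 12) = (u - 4)*(u + 4)*(u - 3)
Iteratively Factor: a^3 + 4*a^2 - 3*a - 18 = (a + 3)*(a^2 + a - 6) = (a - 2)*(a + 3)*(a + 3)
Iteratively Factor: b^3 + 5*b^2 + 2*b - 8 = (b - 1)*(b^2 + 6*b + 8) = (b - 1)*(b + 4)*(b + 2)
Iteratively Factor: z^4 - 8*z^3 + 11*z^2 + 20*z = (z - 5)*(z^3 - 3*z^2 - 4*z) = z*(z - 5)*(z^2 - 3*z - 4) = z*(z - 5)*(z - 4)*(z + 1)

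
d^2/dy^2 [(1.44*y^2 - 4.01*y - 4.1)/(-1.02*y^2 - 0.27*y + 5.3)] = (9.13716*y^3 - 21.114*y^2 + 136.8432*y - 24.4956)/(1.061208*y^6 + 0.842724*y^5 - 16.319286*y^4 - 8.738037*y^3 + 84.79629*y^2 + 22.7529*y - 148.877)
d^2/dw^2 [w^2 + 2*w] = 2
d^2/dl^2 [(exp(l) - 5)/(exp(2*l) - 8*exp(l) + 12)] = (exp(4*l) - 12*exp(3*l) + 48*exp(2*l) + 16*exp(l) - 336)*exp(l)/(exp(6*l) - 24*exp(5*l) + 228*exp(4*l) - 1088*exp(3*l) + 2736*exp(2*l) - 3456*exp(l) + 1728)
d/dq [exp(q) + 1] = exp(q)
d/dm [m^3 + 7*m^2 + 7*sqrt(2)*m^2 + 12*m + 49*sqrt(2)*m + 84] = 3*m^2 + 14*m + 14*sqrt(2)*m + 12 + 49*sqrt(2)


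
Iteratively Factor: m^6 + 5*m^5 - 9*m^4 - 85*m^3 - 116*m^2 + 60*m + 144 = (m + 3)*(m^5 + 2*m^4 - 15*m^3 - 40*m^2 + 4*m + 48) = (m - 4)*(m + 3)*(m^4 + 6*m^3 + 9*m^2 - 4*m - 12) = (m - 4)*(m + 2)*(m + 3)*(m^3 + 4*m^2 + m - 6) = (m - 4)*(m - 1)*(m + 2)*(m + 3)*(m^2 + 5*m + 6) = (m - 4)*(m - 1)*(m + 2)*(m + 3)^2*(m + 2)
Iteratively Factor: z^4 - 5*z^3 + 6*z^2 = (z)*(z^3 - 5*z^2 + 6*z) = z*(z - 2)*(z^2 - 3*z) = z^2*(z - 2)*(z - 3)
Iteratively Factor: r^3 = (r)*(r^2) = r^2*(r)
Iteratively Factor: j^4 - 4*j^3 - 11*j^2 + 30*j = (j + 3)*(j^3 - 7*j^2 + 10*j) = j*(j + 3)*(j^2 - 7*j + 10) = j*(j - 2)*(j + 3)*(j - 5)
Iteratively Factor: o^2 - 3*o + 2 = (o - 1)*(o - 2)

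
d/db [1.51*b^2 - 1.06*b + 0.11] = 3.02*b - 1.06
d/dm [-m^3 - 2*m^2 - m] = -3*m^2 - 4*m - 1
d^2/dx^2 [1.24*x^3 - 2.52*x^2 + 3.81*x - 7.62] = 7.44*x - 5.04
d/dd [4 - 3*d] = -3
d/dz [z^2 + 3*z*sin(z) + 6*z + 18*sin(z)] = 3*z*cos(z) + 2*z + 3*sin(z) + 18*cos(z) + 6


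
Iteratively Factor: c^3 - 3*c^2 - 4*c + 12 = (c + 2)*(c^2 - 5*c + 6) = (c - 2)*(c + 2)*(c - 3)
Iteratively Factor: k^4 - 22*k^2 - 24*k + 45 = (k - 5)*(k^3 + 5*k^2 + 3*k - 9) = (k - 5)*(k + 3)*(k^2 + 2*k - 3) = (k - 5)*(k + 3)^2*(k - 1)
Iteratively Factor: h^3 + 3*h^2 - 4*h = (h - 1)*(h^2 + 4*h) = (h - 1)*(h + 4)*(h)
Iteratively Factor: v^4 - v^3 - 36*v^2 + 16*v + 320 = (v + 4)*(v^3 - 5*v^2 - 16*v + 80) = (v + 4)^2*(v^2 - 9*v + 20) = (v - 5)*(v + 4)^2*(v - 4)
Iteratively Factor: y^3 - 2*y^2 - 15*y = (y + 3)*(y^2 - 5*y) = (y - 5)*(y + 3)*(y)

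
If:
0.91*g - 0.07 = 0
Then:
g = 0.08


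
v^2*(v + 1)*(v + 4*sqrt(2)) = v^4 + v^3 + 4*sqrt(2)*v^3 + 4*sqrt(2)*v^2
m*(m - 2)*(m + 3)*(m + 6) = m^4 + 7*m^3 - 36*m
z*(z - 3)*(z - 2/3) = z^3 - 11*z^2/3 + 2*z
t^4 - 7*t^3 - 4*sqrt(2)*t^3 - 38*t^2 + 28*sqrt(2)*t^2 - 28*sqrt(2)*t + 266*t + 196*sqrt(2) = (t - 7)*(t - 7*sqrt(2))*(t + sqrt(2))*(t + 2*sqrt(2))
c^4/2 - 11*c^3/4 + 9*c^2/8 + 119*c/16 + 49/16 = (c/2 + 1/2)*(c - 7/2)^2*(c + 1/2)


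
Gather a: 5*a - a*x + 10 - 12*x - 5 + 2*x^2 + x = a*(5 - x) + 2*x^2 - 11*x + 5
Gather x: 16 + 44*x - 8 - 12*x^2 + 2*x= -12*x^2 + 46*x + 8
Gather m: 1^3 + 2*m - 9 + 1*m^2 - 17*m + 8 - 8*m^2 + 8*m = -7*m^2 - 7*m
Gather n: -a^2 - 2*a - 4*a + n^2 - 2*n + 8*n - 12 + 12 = -a^2 - 6*a + n^2 + 6*n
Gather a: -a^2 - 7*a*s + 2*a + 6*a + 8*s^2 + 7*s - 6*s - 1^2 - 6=-a^2 + a*(8 - 7*s) + 8*s^2 + s - 7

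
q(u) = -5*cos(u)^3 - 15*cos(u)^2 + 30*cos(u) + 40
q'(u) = 15*sin(u)*cos(u)^2 + 30*sin(u)*cos(u) - 30*sin(u)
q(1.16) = 49.27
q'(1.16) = -14.33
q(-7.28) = 51.07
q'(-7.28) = 7.80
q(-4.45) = 31.30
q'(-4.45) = -35.51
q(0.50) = 51.40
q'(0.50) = 3.78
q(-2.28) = 15.48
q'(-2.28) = 32.76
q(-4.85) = 43.82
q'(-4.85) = -25.36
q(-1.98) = 26.00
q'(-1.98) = 36.30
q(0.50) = 51.40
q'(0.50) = 3.78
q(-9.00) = 4.00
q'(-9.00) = 18.50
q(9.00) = 4.00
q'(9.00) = -18.50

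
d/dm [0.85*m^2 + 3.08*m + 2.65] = 1.7*m + 3.08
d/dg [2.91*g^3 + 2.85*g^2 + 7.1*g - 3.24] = 8.73*g^2 + 5.7*g + 7.1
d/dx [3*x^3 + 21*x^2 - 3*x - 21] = 9*x^2 + 42*x - 3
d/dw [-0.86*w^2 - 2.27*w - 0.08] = -1.72*w - 2.27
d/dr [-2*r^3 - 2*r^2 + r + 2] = -6*r^2 - 4*r + 1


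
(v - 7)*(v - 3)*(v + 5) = v^3 - 5*v^2 - 29*v + 105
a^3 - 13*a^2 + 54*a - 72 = (a - 6)*(a - 4)*(a - 3)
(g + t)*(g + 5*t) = g^2 + 6*g*t + 5*t^2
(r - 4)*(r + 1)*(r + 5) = r^3 + 2*r^2 - 19*r - 20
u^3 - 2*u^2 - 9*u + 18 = (u - 3)*(u - 2)*(u + 3)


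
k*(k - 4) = k^2 - 4*k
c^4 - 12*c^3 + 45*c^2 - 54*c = c*(c - 6)*(c - 3)^2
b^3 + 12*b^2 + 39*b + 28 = (b + 1)*(b + 4)*(b + 7)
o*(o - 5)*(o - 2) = o^3 - 7*o^2 + 10*o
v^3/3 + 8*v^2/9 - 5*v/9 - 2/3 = (v/3 + 1)*(v - 1)*(v + 2/3)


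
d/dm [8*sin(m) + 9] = 8*cos(m)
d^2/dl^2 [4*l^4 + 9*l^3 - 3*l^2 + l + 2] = 48*l^2 + 54*l - 6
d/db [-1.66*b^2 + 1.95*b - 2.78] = 1.95 - 3.32*b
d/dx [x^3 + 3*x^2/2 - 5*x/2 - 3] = 3*x^2 + 3*x - 5/2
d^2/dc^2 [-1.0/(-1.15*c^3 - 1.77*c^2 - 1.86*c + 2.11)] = (-(6.9*c + 3.54)*(1.15*c^3 + 1.77*c^2 + 1.86*c - 2.11) + 1.0*(3.45*c^2 + 3.54*c + 1.86)*(6.9*c^2 + 7.08*c + 3.72))/(1.15*c^3 + 1.77*c^2 + 1.86*c - 2.11)^3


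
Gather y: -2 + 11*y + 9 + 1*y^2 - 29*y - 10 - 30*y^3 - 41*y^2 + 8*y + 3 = -30*y^3 - 40*y^2 - 10*y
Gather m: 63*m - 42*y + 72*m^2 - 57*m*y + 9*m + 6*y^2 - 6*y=72*m^2 + m*(72 - 57*y) + 6*y^2 - 48*y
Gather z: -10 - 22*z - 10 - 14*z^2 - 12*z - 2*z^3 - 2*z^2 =-2*z^3 - 16*z^2 - 34*z - 20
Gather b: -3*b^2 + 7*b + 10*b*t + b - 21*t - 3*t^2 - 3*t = -3*b^2 + b*(10*t + 8) - 3*t^2 - 24*t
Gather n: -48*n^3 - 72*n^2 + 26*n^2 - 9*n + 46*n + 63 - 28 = -48*n^3 - 46*n^2 + 37*n + 35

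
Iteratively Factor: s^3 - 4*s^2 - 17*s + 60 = (s + 4)*(s^2 - 8*s + 15) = (s - 3)*(s + 4)*(s - 5)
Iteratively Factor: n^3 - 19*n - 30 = (n + 2)*(n^2 - 2*n - 15) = (n - 5)*(n + 2)*(n + 3)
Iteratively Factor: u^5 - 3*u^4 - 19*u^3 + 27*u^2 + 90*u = (u - 5)*(u^4 + 2*u^3 - 9*u^2 - 18*u) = u*(u - 5)*(u^3 + 2*u^2 - 9*u - 18) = u*(u - 5)*(u + 2)*(u^2 - 9) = u*(u - 5)*(u - 3)*(u + 2)*(u + 3)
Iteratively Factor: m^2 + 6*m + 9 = (m + 3)*(m + 3)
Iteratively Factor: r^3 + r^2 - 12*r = (r - 3)*(r^2 + 4*r) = r*(r - 3)*(r + 4)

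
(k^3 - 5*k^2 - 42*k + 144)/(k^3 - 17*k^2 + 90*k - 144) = (k + 6)/(k - 6)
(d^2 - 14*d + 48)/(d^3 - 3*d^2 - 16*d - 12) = (d - 8)/(d^2 + 3*d + 2)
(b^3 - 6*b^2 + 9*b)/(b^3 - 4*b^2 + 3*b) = (b - 3)/(b - 1)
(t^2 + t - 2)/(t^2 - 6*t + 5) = (t + 2)/(t - 5)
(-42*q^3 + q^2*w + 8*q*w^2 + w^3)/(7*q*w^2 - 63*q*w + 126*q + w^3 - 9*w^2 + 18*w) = (-6*q^2 + q*w + w^2)/(w^2 - 9*w + 18)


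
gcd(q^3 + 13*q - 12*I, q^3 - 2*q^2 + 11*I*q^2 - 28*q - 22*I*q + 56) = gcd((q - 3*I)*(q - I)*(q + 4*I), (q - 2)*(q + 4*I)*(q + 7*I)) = q + 4*I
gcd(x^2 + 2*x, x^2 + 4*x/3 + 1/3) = 1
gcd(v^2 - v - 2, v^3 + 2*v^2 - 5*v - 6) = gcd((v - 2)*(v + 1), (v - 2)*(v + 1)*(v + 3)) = v^2 - v - 2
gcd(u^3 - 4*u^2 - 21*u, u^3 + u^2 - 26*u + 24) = 1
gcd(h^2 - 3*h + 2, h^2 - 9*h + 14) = h - 2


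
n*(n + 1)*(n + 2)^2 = n^4 + 5*n^3 + 8*n^2 + 4*n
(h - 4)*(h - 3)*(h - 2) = h^3 - 9*h^2 + 26*h - 24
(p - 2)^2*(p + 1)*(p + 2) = p^4 - p^3 - 6*p^2 + 4*p + 8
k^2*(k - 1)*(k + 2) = k^4 + k^3 - 2*k^2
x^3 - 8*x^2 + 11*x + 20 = (x - 5)*(x - 4)*(x + 1)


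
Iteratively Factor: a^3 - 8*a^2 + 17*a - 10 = (a - 5)*(a^2 - 3*a + 2) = (a - 5)*(a - 1)*(a - 2)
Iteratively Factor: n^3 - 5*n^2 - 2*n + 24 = (n + 2)*(n^2 - 7*n + 12) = (n - 3)*(n + 2)*(n - 4)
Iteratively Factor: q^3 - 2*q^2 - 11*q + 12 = (q + 3)*(q^2 - 5*q + 4) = (q - 4)*(q + 3)*(q - 1)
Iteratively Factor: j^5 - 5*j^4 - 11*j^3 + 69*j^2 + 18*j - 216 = (j + 2)*(j^4 - 7*j^3 + 3*j^2 + 63*j - 108) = (j + 2)*(j + 3)*(j^3 - 10*j^2 + 33*j - 36) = (j - 3)*(j + 2)*(j + 3)*(j^2 - 7*j + 12) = (j - 4)*(j - 3)*(j + 2)*(j + 3)*(j - 3)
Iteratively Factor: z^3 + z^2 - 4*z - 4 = (z - 2)*(z^2 + 3*z + 2) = (z - 2)*(z + 1)*(z + 2)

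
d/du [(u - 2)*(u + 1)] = 2*u - 1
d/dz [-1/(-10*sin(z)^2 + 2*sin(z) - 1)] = 2*(1 - 10*sin(z))*cos(z)/(10*sin(z)^2 - 2*sin(z) + 1)^2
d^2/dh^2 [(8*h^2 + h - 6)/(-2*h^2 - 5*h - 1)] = 2*(76*h^3 + 120*h^2 + 186*h + 135)/(8*h^6 + 60*h^5 + 162*h^4 + 185*h^3 + 81*h^2 + 15*h + 1)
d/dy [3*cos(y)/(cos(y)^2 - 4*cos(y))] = 3*sin(y)/(cos(y) - 4)^2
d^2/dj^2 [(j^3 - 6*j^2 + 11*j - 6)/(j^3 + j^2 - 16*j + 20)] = 2*(-7*j^3 + 39*j^2 - 93*j + 37)/(j^6 + 9*j^5 - 3*j^4 - 153*j^3 + 30*j^2 + 900*j - 1000)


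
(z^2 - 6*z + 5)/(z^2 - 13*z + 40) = (z - 1)/(z - 8)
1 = 1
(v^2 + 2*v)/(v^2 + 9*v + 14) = v/(v + 7)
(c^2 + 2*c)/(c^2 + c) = (c + 2)/(c + 1)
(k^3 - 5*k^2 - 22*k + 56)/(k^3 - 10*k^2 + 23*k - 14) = (k + 4)/(k - 1)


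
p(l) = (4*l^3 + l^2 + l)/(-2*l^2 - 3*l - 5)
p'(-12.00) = -2.01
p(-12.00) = 26.38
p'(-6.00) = -2.10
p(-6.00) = 14.14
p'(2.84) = -1.81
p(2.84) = -3.46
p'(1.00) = -1.08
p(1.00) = -0.60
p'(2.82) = -1.81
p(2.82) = -3.42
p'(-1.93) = -3.41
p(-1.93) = 4.05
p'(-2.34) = -3.11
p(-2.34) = 5.39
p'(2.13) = -1.67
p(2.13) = -2.21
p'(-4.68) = -2.21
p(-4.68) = 11.30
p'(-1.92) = -3.42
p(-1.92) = 4.01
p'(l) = (4*l + 3)*(4*l^3 + l^2 + l)/(-2*l^2 - 3*l - 5)^2 + (12*l^2 + 2*l + 1)/(-2*l^2 - 3*l - 5) = (-8*l^4 - 24*l^3 - 61*l^2 - 10*l - 5)/(4*l^4 + 12*l^3 + 29*l^2 + 30*l + 25)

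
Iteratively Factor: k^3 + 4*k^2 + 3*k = (k + 1)*(k^2 + 3*k) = (k + 1)*(k + 3)*(k)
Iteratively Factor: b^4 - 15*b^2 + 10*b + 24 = (b + 4)*(b^3 - 4*b^2 + b + 6) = (b - 2)*(b + 4)*(b^2 - 2*b - 3) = (b - 2)*(b + 1)*(b + 4)*(b - 3)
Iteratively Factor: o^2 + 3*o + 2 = (o + 2)*(o + 1)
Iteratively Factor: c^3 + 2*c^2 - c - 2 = (c - 1)*(c^2 + 3*c + 2) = (c - 1)*(c + 2)*(c + 1)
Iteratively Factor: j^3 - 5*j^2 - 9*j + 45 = (j - 3)*(j^2 - 2*j - 15) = (j - 5)*(j - 3)*(j + 3)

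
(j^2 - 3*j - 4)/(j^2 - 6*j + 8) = (j + 1)/(j - 2)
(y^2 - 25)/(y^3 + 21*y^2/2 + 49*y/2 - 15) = 2*(y - 5)/(2*y^2 + 11*y - 6)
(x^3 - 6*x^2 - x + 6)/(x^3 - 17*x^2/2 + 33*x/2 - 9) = 2*(x + 1)/(2*x - 3)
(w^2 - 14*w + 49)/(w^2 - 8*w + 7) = (w - 7)/(w - 1)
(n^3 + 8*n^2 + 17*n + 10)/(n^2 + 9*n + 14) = (n^2 + 6*n + 5)/(n + 7)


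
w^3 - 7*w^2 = w^2*(w - 7)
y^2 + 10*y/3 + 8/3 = (y + 4/3)*(y + 2)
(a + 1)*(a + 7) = a^2 + 8*a + 7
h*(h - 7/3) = h^2 - 7*h/3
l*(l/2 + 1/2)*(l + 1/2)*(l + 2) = l^4/2 + 7*l^3/4 + 7*l^2/4 + l/2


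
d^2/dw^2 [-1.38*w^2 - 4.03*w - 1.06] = -2.76000000000000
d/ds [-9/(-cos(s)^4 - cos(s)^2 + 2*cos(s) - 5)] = 18*(2*cos(s)^3 + cos(s) - 1)*sin(s)/(cos(s)^4 + cos(s)^2 - 2*cos(s) + 5)^2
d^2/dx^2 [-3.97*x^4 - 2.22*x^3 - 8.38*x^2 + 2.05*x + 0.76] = -47.64*x^2 - 13.32*x - 16.76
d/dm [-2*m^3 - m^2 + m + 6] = -6*m^2 - 2*m + 1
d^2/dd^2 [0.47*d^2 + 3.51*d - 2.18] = 0.940000000000000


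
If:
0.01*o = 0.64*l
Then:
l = 0.015625*o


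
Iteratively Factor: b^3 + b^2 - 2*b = (b)*(b^2 + b - 2) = b*(b - 1)*(b + 2)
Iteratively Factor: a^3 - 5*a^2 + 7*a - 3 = (a - 1)*(a^2 - 4*a + 3) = (a - 1)^2*(a - 3)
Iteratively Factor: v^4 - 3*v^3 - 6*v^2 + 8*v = (v + 2)*(v^3 - 5*v^2 + 4*v) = (v - 1)*(v + 2)*(v^2 - 4*v) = v*(v - 1)*(v + 2)*(v - 4)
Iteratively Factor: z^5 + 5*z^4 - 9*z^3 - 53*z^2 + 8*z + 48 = (z + 1)*(z^4 + 4*z^3 - 13*z^2 - 40*z + 48) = (z - 1)*(z + 1)*(z^3 + 5*z^2 - 8*z - 48) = (z - 3)*(z - 1)*(z + 1)*(z^2 + 8*z + 16) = (z - 3)*(z - 1)*(z + 1)*(z + 4)*(z + 4)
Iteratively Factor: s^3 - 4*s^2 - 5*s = (s - 5)*(s^2 + s) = s*(s - 5)*(s + 1)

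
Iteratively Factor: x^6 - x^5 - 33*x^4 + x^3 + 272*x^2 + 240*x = (x + 1)*(x^5 - 2*x^4 - 31*x^3 + 32*x^2 + 240*x) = (x + 1)*(x + 4)*(x^4 - 6*x^3 - 7*x^2 + 60*x) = x*(x + 1)*(x + 4)*(x^3 - 6*x^2 - 7*x + 60) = x*(x - 4)*(x + 1)*(x + 4)*(x^2 - 2*x - 15) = x*(x - 4)*(x + 1)*(x + 3)*(x + 4)*(x - 5)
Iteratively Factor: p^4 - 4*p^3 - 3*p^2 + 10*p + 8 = (p - 4)*(p^3 - 3*p - 2) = (p - 4)*(p - 2)*(p^2 + 2*p + 1) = (p - 4)*(p - 2)*(p + 1)*(p + 1)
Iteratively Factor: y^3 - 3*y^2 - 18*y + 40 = (y - 5)*(y^2 + 2*y - 8) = (y - 5)*(y - 2)*(y + 4)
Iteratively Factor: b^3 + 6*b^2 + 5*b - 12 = (b + 3)*(b^2 + 3*b - 4) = (b + 3)*(b + 4)*(b - 1)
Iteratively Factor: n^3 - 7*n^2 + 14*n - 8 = (n - 1)*(n^2 - 6*n + 8) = (n - 4)*(n - 1)*(n - 2)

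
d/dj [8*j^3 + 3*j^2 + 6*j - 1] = 24*j^2 + 6*j + 6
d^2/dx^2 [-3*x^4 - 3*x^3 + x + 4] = 18*x*(-2*x - 1)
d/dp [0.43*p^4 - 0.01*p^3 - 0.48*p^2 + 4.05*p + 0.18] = 1.72*p^3 - 0.03*p^2 - 0.96*p + 4.05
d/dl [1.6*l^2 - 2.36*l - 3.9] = 3.2*l - 2.36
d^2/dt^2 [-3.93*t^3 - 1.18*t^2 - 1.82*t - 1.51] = -23.58*t - 2.36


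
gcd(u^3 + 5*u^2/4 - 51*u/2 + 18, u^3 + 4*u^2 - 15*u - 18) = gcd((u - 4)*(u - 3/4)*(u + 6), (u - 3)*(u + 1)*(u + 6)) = u + 6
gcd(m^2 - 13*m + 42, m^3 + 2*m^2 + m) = 1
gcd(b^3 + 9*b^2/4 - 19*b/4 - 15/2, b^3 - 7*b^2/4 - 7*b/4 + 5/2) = b^2 - 3*b/4 - 5/2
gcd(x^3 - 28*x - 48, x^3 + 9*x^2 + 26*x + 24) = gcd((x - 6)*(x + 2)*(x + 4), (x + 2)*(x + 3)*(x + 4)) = x^2 + 6*x + 8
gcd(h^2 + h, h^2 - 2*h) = h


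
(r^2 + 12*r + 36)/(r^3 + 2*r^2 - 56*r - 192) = (r + 6)/(r^2 - 4*r - 32)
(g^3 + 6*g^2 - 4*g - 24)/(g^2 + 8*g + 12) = g - 2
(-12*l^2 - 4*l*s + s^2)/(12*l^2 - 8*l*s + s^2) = (2*l + s)/(-2*l + s)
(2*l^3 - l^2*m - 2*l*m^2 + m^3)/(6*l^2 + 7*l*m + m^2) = (2*l^2 - 3*l*m + m^2)/(6*l + m)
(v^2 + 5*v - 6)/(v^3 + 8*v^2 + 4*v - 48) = (v - 1)/(v^2 + 2*v - 8)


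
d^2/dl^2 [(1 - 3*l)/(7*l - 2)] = 14/(7*l - 2)^3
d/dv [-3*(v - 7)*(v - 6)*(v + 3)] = -9*v^2 + 60*v - 9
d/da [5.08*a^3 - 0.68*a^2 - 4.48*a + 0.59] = 15.24*a^2 - 1.36*a - 4.48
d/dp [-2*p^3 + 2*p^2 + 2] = 2*p*(2 - 3*p)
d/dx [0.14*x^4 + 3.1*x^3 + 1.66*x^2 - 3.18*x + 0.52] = 0.56*x^3 + 9.3*x^2 + 3.32*x - 3.18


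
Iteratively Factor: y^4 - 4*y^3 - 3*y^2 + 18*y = (y - 3)*(y^3 - y^2 - 6*y) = y*(y - 3)*(y^2 - y - 6) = y*(y - 3)^2*(y + 2)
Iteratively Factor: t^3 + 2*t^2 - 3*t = (t + 3)*(t^2 - t) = (t - 1)*(t + 3)*(t)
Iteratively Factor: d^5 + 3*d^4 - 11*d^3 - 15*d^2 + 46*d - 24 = (d - 1)*(d^4 + 4*d^3 - 7*d^2 - 22*d + 24) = (d - 1)*(d + 3)*(d^3 + d^2 - 10*d + 8) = (d - 1)*(d + 3)*(d + 4)*(d^2 - 3*d + 2) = (d - 1)^2*(d + 3)*(d + 4)*(d - 2)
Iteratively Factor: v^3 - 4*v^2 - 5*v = (v)*(v^2 - 4*v - 5) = v*(v + 1)*(v - 5)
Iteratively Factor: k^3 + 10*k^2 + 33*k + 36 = (k + 4)*(k^2 + 6*k + 9) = (k + 3)*(k + 4)*(k + 3)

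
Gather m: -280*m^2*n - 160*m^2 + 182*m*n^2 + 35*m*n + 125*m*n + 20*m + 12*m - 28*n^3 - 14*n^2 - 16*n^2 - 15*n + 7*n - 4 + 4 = m^2*(-280*n - 160) + m*(182*n^2 + 160*n + 32) - 28*n^3 - 30*n^2 - 8*n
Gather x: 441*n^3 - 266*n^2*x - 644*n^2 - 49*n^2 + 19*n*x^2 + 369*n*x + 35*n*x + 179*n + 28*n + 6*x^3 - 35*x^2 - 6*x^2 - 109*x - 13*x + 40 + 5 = 441*n^3 - 693*n^2 + 207*n + 6*x^3 + x^2*(19*n - 41) + x*(-266*n^2 + 404*n - 122) + 45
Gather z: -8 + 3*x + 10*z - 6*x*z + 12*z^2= 3*x + 12*z^2 + z*(10 - 6*x) - 8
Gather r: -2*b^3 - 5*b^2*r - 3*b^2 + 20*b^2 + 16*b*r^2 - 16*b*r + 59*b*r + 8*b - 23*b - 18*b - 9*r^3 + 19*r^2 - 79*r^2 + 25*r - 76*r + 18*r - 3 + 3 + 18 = -2*b^3 + 17*b^2 - 33*b - 9*r^3 + r^2*(16*b - 60) + r*(-5*b^2 + 43*b - 33) + 18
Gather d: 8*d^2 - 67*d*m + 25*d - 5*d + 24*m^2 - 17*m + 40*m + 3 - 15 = 8*d^2 + d*(20 - 67*m) + 24*m^2 + 23*m - 12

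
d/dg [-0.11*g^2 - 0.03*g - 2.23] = -0.22*g - 0.03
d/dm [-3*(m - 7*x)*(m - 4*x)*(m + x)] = -9*m^2 + 60*m*x - 51*x^2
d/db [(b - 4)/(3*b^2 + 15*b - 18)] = (b^2 + 5*b - (b - 4)*(2*b + 5) - 6)/(3*(b^2 + 5*b - 6)^2)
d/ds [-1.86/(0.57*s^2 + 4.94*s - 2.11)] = (2.1204*s + 9.1884)/(0.57*s^2 + 4.94*s - 2.11)^2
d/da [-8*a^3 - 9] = -24*a^2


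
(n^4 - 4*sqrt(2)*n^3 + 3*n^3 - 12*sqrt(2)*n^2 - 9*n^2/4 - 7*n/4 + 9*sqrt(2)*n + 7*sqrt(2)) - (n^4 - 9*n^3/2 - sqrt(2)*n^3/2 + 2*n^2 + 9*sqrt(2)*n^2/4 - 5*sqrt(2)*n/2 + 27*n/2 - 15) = -7*sqrt(2)*n^3/2 + 15*n^3/2 - 57*sqrt(2)*n^2/4 - 17*n^2/4 - 61*n/4 + 23*sqrt(2)*n/2 + 7*sqrt(2) + 15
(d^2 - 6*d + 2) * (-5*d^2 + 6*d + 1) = -5*d^4 + 36*d^3 - 45*d^2 + 6*d + 2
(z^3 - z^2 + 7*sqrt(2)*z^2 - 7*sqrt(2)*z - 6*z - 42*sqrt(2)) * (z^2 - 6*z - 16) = z^5 - 7*z^4 + 7*sqrt(2)*z^4 - 49*sqrt(2)*z^3 - 16*z^3 - 112*sqrt(2)*z^2 + 52*z^2 + 96*z + 364*sqrt(2)*z + 672*sqrt(2)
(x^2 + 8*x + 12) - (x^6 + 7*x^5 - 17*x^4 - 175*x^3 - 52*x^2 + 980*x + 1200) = -x^6 - 7*x^5 + 17*x^4 + 175*x^3 + 53*x^2 - 972*x - 1188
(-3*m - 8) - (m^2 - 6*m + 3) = -m^2 + 3*m - 11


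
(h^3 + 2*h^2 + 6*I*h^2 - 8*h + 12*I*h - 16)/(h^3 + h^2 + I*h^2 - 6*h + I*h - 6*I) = (h^3 + h^2*(2 + 6*I) + h*(-8 + 12*I) - 16)/(h^3 + h^2*(1 + I) + h*(-6 + I) - 6*I)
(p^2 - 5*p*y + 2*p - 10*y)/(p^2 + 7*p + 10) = (p - 5*y)/(p + 5)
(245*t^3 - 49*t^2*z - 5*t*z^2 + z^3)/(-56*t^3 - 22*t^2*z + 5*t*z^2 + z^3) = (35*t^2 - 12*t*z + z^2)/(-8*t^2 - 2*t*z + z^2)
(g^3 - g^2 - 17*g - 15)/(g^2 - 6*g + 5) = (g^2 + 4*g + 3)/(g - 1)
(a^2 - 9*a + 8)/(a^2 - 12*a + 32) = (a - 1)/(a - 4)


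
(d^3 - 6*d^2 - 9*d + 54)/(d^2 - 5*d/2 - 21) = 2*(d^2 - 9)/(2*d + 7)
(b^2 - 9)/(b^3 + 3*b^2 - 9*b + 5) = (b^2 - 9)/(b^3 + 3*b^2 - 9*b + 5)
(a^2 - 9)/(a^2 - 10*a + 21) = (a + 3)/(a - 7)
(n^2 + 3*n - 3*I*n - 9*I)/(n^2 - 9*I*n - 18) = (n + 3)/(n - 6*I)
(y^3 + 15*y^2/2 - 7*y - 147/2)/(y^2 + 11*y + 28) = (2*y^2 + y - 21)/(2*(y + 4))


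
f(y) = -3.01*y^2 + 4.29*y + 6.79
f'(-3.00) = 22.35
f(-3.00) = -33.17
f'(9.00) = -49.89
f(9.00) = -198.41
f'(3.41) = -16.24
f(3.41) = -13.58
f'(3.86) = -18.95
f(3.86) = -21.50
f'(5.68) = -29.90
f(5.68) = -65.95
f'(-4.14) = 29.21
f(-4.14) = -62.56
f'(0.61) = 0.62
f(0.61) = 8.29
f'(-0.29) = 6.04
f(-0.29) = 5.29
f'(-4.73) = 32.76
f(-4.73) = -80.84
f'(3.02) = -13.89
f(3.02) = -7.71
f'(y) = 4.29 - 6.02*y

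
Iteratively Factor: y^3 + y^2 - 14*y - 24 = (y + 2)*(y^2 - y - 12) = (y + 2)*(y + 3)*(y - 4)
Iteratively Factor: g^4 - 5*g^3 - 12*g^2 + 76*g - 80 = (g + 4)*(g^3 - 9*g^2 + 24*g - 20) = (g - 2)*(g + 4)*(g^2 - 7*g + 10) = (g - 2)^2*(g + 4)*(g - 5)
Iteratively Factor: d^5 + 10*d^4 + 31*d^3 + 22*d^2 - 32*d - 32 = (d + 2)*(d^4 + 8*d^3 + 15*d^2 - 8*d - 16) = (d + 1)*(d + 2)*(d^3 + 7*d^2 + 8*d - 16) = (d - 1)*(d + 1)*(d + 2)*(d^2 + 8*d + 16) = (d - 1)*(d + 1)*(d + 2)*(d + 4)*(d + 4)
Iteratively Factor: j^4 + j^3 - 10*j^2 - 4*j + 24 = (j + 3)*(j^3 - 2*j^2 - 4*j + 8) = (j - 2)*(j + 3)*(j^2 - 4) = (j - 2)^2*(j + 3)*(j + 2)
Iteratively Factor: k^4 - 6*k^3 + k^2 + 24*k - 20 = (k - 2)*(k^3 - 4*k^2 - 7*k + 10) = (k - 5)*(k - 2)*(k^2 + k - 2) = (k - 5)*(k - 2)*(k + 2)*(k - 1)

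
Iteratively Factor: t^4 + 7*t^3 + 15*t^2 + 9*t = (t)*(t^3 + 7*t^2 + 15*t + 9) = t*(t + 3)*(t^2 + 4*t + 3) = t*(t + 3)^2*(t + 1)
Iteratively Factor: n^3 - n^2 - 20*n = (n + 4)*(n^2 - 5*n) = (n - 5)*(n + 4)*(n)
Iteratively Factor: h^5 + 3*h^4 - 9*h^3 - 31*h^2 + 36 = (h + 2)*(h^4 + h^3 - 11*h^2 - 9*h + 18) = (h + 2)^2*(h^3 - h^2 - 9*h + 9) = (h - 1)*(h + 2)^2*(h^2 - 9) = (h - 3)*(h - 1)*(h + 2)^2*(h + 3)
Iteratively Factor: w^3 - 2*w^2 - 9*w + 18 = (w + 3)*(w^2 - 5*w + 6) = (w - 3)*(w + 3)*(w - 2)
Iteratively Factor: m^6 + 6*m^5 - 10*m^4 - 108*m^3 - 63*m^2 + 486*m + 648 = (m - 3)*(m^5 + 9*m^4 + 17*m^3 - 57*m^2 - 234*m - 216) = (m - 3)*(m + 4)*(m^4 + 5*m^3 - 3*m^2 - 45*m - 54) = (m - 3)*(m + 2)*(m + 4)*(m^3 + 3*m^2 - 9*m - 27) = (m - 3)^2*(m + 2)*(m + 4)*(m^2 + 6*m + 9) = (m - 3)^2*(m + 2)*(m + 3)*(m + 4)*(m + 3)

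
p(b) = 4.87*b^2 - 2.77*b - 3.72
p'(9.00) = 84.89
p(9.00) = 365.82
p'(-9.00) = -90.43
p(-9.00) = 415.68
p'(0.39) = 1.03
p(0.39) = -4.06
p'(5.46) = 50.41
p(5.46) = 126.34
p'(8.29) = 77.97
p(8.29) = 308.00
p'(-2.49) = -27.02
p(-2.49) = 33.37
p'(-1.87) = -20.98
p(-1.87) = 18.49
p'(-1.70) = -19.33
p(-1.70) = 15.06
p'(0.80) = 5.02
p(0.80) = -2.82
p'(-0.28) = -5.50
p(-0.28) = -2.56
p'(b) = 9.74*b - 2.77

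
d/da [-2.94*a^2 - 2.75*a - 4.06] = -5.88*a - 2.75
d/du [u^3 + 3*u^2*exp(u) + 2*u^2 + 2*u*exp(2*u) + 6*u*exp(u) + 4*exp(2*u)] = 3*u^2*exp(u) + 3*u^2 + 4*u*exp(2*u) + 12*u*exp(u) + 4*u + 10*exp(2*u) + 6*exp(u)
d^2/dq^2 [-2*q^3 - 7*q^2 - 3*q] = -12*q - 14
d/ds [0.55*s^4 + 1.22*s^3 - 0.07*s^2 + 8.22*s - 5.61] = 2.2*s^3 + 3.66*s^2 - 0.14*s + 8.22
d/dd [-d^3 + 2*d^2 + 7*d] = -3*d^2 + 4*d + 7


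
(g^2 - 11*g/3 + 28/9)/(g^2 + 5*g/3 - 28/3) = (g - 4/3)/(g + 4)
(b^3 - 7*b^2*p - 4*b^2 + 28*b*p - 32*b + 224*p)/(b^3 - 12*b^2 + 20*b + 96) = (b^2 - 7*b*p + 4*b - 28*p)/(b^2 - 4*b - 12)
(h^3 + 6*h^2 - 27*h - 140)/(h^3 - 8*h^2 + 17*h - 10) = (h^2 + 11*h + 28)/(h^2 - 3*h + 2)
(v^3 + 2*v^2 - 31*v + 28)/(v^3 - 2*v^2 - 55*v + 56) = (v - 4)/(v - 8)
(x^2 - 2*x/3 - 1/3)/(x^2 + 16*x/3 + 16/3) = (3*x^2 - 2*x - 1)/(3*x^2 + 16*x + 16)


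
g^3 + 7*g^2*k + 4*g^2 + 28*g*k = g*(g + 4)*(g + 7*k)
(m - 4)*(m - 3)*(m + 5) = m^3 - 2*m^2 - 23*m + 60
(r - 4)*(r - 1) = r^2 - 5*r + 4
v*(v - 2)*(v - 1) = v^3 - 3*v^2 + 2*v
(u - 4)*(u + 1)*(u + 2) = u^3 - u^2 - 10*u - 8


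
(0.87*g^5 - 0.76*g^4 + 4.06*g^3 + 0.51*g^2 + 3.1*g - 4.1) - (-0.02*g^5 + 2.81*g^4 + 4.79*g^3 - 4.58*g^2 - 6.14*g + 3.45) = 0.89*g^5 - 3.57*g^4 - 0.73*g^3 + 5.09*g^2 + 9.24*g - 7.55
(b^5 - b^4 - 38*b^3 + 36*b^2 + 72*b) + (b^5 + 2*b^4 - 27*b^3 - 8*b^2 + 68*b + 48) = 2*b^5 + b^4 - 65*b^3 + 28*b^2 + 140*b + 48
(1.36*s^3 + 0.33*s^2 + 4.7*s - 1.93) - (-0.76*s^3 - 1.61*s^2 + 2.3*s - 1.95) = 2.12*s^3 + 1.94*s^2 + 2.4*s + 0.02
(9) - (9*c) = 9 - 9*c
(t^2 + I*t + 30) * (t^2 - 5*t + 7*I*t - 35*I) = t^4 - 5*t^3 + 8*I*t^3 + 23*t^2 - 40*I*t^2 - 115*t + 210*I*t - 1050*I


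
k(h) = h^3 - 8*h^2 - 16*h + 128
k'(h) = 3*h^2 - 16*h - 16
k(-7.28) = -565.34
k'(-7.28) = 259.48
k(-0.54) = 134.15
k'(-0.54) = -6.49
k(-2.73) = 91.71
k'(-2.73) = 50.04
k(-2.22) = 113.15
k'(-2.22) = 34.31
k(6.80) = -36.29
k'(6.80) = 13.92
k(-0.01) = 128.16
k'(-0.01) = -15.84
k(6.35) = -40.13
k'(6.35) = 3.37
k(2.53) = 52.51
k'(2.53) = -37.28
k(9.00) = 65.00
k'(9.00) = 83.00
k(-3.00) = 77.00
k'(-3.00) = 59.00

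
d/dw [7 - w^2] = -2*w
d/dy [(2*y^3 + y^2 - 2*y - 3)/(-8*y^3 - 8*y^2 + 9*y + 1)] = (-8*y^4 + 4*y^3 - 73*y^2 - 46*y + 25)/(64*y^6 + 128*y^5 - 80*y^4 - 160*y^3 + 65*y^2 + 18*y + 1)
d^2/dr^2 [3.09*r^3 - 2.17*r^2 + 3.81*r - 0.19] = 18.54*r - 4.34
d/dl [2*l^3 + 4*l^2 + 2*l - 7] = 6*l^2 + 8*l + 2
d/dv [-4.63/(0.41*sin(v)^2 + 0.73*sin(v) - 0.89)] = (3.7966*sin(v) + 3.3799)*cos(v)/(0.41*sin(v)^2 + 0.73*sin(v) - 0.89)^2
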